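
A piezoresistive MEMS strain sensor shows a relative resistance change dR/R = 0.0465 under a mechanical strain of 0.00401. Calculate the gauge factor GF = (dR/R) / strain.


Step 1: Identify values.
dR/R = 0.0465, strain = 0.00401
Step 2: GF = (dR/R) / strain = 0.0465 / 0.00401
GF = 11.6


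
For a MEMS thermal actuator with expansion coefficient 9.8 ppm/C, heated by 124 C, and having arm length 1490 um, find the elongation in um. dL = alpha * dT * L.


Step 1: Convert CTE: alpha = 9.8 ppm/C = 9.8e-6 /C
Step 2: dL = 9.8e-6 * 124 * 1490
dL = 1.8106 um


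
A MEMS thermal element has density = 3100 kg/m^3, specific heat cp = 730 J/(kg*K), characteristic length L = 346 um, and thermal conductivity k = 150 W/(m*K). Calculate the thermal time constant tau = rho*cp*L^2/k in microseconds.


Step 1: Convert L to m: L = 346e-6 m
Step 2: L^2 = (346e-6)^2 = 1.19716e-07 m^2
Step 3: tau = 3100 * 730 * 1.19716e-07 / 150 = 1.80611539e-03 s
Step 4: Convert to microseconds (multiply by 1e6).
tau = 1806.115 us


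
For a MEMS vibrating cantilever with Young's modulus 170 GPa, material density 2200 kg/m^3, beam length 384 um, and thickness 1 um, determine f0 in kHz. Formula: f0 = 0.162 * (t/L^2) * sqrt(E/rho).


Step 1: Convert units to SI.
t_SI = 1e-6 m, L_SI = 384e-6 m
Step 2: Calculate sqrt(E/rho).
sqrt(170e9 / 2200) = 8790.49 m/s
Step 3: Compute f0.
f0 = 0.162 * 1e-6 / (384e-6)^2 * 8790.49 = 9657.5 Hz = 9.66 kHz


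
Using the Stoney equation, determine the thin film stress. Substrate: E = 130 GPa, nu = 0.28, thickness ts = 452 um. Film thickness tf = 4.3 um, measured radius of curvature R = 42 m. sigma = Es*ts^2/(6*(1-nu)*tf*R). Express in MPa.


Step 1: Compute numerator: Es * ts^2 = 130 * 452^2 = 26559520 (GPa*um^2)
Step 2: Compute denominator (R in um): 6*(1-nu)*tf*R = 6*0.72*4.3*42e6 = 780192000.0 (um^2)
Step 3: sigma (GPa) = 26559520 / 780192000.0 = 3.4042e-02 GPa
Step 4: Convert to MPa (x1000): sigma = 34.0 MPa


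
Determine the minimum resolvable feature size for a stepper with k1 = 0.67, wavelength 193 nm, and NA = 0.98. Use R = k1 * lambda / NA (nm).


Step 1: Identify values: k1 = 0.67, lambda = 193 nm, NA = 0.98
Step 2: R = k1 * lambda / NA
R = 0.67 * 193 / 0.98
R = 131.9 nm


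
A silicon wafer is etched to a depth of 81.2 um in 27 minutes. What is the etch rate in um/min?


Step 1: Etch rate = depth / time
Step 2: rate = 81.2 / 27
rate = 3.007 um/min


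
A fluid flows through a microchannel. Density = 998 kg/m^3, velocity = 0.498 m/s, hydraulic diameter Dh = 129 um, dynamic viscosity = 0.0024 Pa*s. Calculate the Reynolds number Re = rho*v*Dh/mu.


Step 1: Convert Dh to meters: Dh = 129e-6 m
Step 2: Re = rho * v * Dh / mu
Re = 998 * 0.498 * 129e-6 / 0.0024
Re = 26.714


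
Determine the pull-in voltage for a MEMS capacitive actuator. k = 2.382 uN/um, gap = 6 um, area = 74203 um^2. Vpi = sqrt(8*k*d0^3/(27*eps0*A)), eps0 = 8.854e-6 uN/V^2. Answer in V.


Step 1: Compute numerator: 8 * k * d0^3 = 8 * 2.382 * 6^3 = 4116.096
Step 2: Compute denominator: 27 * eps0 * A = 27 * 8.854e-6 * 74203 = 17.738821
Step 3: Vpi = sqrt(4116.096 / 17.738821)
Vpi = 15.23 V


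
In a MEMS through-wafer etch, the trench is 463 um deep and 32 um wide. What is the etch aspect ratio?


Step 1: AR = depth / width
Step 2: AR = 463 / 32
AR = 14.5


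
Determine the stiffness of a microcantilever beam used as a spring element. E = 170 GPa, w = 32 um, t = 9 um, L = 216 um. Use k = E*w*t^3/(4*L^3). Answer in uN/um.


Step 1: Convert E to consistent units (1 GPa = 1000 uN/um^2).
E = 170 GPa = 170000 uN/um^2
Step 2: Compute t^3 = 9^3 = 729
Step 3: Compute L^3 = 216^3 = 10077696
Step 4: k = 170000 * 32 * 729 / (4 * 10077696)
k = 98.3796 uN/um


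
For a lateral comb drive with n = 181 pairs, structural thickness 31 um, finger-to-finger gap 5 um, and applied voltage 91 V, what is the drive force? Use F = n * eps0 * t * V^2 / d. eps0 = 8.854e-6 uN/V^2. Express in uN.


Step 1: Parameters: n=181, eps0=8.854e-6 uN/V^2, t=31 um, V=91 V, d=5 um
Step 2: V^2 = 8281
Step 3: F = 181 * 8.854e-6 * 31 * 8281 / 5
F = 82.28 uN


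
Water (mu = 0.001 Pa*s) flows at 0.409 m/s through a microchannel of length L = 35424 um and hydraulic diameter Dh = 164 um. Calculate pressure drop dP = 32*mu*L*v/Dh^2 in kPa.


Step 1: Convert to SI: L = 35424e-6 m, Dh = 164e-6 m
Step 2: dP = 32 * 0.001 * 35424e-6 * 0.409 / (164e-6)^2
Step 3: dP = 17237.85 Pa
Step 4: Convert to kPa: dP = 17.24 kPa


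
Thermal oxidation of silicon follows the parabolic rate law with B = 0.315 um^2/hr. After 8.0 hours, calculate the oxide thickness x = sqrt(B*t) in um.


Step 1: Compute B*t = 0.315 * 8.0 = 2.52
Step 2: x = sqrt(2.52)
x = 1.587 um


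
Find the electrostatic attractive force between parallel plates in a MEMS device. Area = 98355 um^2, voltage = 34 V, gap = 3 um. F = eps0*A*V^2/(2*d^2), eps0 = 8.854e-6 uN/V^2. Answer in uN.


Step 1: Identify parameters.
eps0 = 8.854e-6 uN/V^2, A = 98355 um^2, V = 34 V, d = 3 um
Step 2: Compute V^2 = 34^2 = 1156
Step 3: Compute d^2 = 3^2 = 9
Step 4: F = 0.5 * 8.854e-6 * 98355 * 1156 / 9
F = 55.927 uN


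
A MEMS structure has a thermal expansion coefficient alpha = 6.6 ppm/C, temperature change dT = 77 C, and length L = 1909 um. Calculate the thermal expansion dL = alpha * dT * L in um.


Step 1: Convert CTE: alpha = 6.6 ppm/C = 6.6e-6 /C
Step 2: dL = 6.6e-6 * 77 * 1909
dL = 0.9702 um


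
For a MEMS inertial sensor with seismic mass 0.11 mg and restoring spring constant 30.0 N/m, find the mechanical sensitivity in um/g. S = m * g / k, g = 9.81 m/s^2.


Step 1: Convert mass: m = 0.11 mg = 1.10e-07 kg
Step 2: S = m * g / k = 1.10e-07 * 9.81 / 30.0
Step 3: S = 3.60e-08 m/g
Step 4: Convert to um/g: S = 0.036 um/g


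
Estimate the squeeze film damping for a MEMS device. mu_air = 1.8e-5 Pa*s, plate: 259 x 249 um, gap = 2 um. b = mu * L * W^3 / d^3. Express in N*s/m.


Step 1: Convert to SI.
L = 259e-6 m, W = 249e-6 m, d = 2e-6 m
Step 2: W^3 = (249e-6)^3 = 1.54e-11 m^3
Step 3: d^3 = (2e-6)^3 = 8.00e-18 m^3
Step 4: b = 1.8e-5 * 259e-6 * 1.54e-11 / 8.00e-18
b = 9.00e-03 N*s/m


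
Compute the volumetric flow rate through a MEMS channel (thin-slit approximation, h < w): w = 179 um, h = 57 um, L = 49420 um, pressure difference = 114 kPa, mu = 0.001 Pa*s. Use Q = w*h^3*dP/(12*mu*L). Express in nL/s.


Step 1: Convert all dimensions to SI (meters).
w = 179e-6 m, h = 57e-6 m, L = 49420e-6 m, dP = 114e3 Pa
Step 2: Q = w * h^3 * dP / (12 * mu * L)
Q = 179e-6 * (57e-6)^3 * 114e3 / (12 * 0.001 * 49420e-6) = 6.37233299e-09 m^3/s
Step 3: Convert Q from m^3/s to nL/s (1 m^3 = 1e12 nL, so multiply by 1e12).
Q = 6372.333 nL/s


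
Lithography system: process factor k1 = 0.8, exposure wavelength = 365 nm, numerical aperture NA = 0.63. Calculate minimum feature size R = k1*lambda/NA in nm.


Step 1: Identify values: k1 = 0.8, lambda = 365 nm, NA = 0.63
Step 2: R = k1 * lambda / NA
R = 0.8 * 365 / 0.63
R = 463.5 nm


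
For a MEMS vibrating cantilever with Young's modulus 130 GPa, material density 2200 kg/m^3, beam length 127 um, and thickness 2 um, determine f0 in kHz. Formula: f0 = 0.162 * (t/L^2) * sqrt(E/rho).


Step 1: Convert units to SI.
t_SI = 2e-6 m, L_SI = 127e-6 m
Step 2: Calculate sqrt(E/rho).
sqrt(130e9 / 2200) = 7687.06 m/s
Step 3: Compute f0.
f0 = 0.162 * 2e-6 / (127e-6)^2 * 7687.06 = 154418.0 Hz = 154.42 kHz


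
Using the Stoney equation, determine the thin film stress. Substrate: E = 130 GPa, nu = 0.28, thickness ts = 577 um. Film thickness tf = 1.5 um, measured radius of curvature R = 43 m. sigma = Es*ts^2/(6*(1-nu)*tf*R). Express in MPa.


Step 1: Compute numerator: Es * ts^2 = 130 * 577^2 = 43280770 (GPa*um^2)
Step 2: Compute denominator (R in um): 6*(1-nu)*tf*R = 6*0.72*1.5*43e6 = 278640000.0 (um^2)
Step 3: sigma (GPa) = 43280770 / 278640000.0 = 1.55329e-01 GPa
Step 4: Convert to MPa (x1000): sigma = 155.3 MPa


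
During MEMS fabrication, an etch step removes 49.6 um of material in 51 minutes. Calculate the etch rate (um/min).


Step 1: Etch rate = depth / time
Step 2: rate = 49.6 / 51
rate = 0.973 um/min


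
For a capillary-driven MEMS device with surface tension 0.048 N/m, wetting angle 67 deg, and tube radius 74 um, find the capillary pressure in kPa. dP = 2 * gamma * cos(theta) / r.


Step 1: cos(67 deg) = 0.3907
Step 2: Convert r to m: r = 74e-6 m
Step 3: dP = 2 * 0.048 * 0.3907 / 74e-6 = 506.9 Pa
Step 4: Convert Pa to kPa (divide by 1000).
dP = 0.51 kPa


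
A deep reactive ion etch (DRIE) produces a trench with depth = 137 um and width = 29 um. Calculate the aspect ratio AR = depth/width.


Step 1: AR = depth / width
Step 2: AR = 137 / 29
AR = 4.7


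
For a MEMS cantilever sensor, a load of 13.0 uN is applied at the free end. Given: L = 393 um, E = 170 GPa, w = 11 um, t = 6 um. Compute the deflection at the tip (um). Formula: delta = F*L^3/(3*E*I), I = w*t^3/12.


Step 1: Calculate the second moment of area.
I = w * t^3 / 12 = 11 * 6^3 / 12 = 198.0 um^4
Step 2: Convert E to consistent units (1 GPa = 1000 uN/um^2).
E = 170 GPa = 170000 uN/um^2
Step 3: Calculate tip deflection.
delta = F * L^3 / (3 * E * I)
delta = 13.0 * 393^3 / (3 * 170000 * 198.0)
delta = 7.8142 um


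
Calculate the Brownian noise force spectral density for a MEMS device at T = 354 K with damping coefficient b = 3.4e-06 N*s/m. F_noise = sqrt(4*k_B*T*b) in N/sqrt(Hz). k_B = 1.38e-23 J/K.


Step 1: Compute 4 * k_B * T * b
= 4 * 1.38e-23 * 354 * 3.4e-06
= 6.6439e-26 N^2/Hz
Step 2: F_noise = sqrt(6.6439e-26)
F_noise = 2.58e-13 N/sqrt(Hz)


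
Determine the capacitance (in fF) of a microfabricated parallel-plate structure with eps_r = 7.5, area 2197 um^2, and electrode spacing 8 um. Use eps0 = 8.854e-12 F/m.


Step 1: Convert area to m^2: A = 2197e-12 m^2
Step 2: Convert gap to m: d = 8e-6 m
Step 3: C = eps0 * eps_r * A / d
C = 8.854e-12 * 7.5 * 2197e-12 / 8e-6
Step 4: Convert to fF (multiply by 1e15).
C = 18.24 fF


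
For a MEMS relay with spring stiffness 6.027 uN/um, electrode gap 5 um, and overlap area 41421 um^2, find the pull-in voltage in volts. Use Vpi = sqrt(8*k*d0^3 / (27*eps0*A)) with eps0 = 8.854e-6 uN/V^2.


Step 1: Compute numerator: 8 * k * d0^3 = 8 * 6.027 * 5^3 = 6027.0
Step 2: Compute denominator: 27 * eps0 * A = 27 * 8.854e-6 * 41421 = 9.902021
Step 3: Vpi = sqrt(6027.0 / 9.902021)
Vpi = 24.67 V


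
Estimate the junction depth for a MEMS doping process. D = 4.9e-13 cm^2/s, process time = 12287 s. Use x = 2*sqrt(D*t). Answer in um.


Step 1: Compute D*t = 4.9e-13 * 12287 = 6.02063e-09 cm^2
Step 2: sqrt(D*t) = 7.75927e-05 cm
Step 3: x = 2 * 7.75927e-05 cm = 1.551854e-04 cm
Step 4: Convert to um (1 cm = 1e4 um): x = 1.552 um


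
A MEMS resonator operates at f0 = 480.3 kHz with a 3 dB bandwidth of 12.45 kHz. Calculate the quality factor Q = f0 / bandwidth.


Step 1: Q = f0 / bandwidth
Step 2: Q = 480.3 / 12.45
Q = 38.6


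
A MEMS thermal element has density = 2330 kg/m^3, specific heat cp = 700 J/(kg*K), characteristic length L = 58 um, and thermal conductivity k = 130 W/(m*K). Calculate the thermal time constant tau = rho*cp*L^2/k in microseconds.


Step 1: Convert L to m: L = 58e-6 m
Step 2: L^2 = (58e-6)^2 = 3.364e-09 m^2
Step 3: tau = 2330 * 700 * 3.364e-09 / 130 = 4.220526e-05 s
Step 4: Convert to microseconds (multiply by 1e6).
tau = 42.205 us


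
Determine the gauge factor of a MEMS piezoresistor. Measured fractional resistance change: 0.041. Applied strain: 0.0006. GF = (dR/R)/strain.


Step 1: Identify values.
dR/R = 0.041, strain = 0.0006
Step 2: GF = (dR/R) / strain = 0.041 / 0.0006
GF = 68.3


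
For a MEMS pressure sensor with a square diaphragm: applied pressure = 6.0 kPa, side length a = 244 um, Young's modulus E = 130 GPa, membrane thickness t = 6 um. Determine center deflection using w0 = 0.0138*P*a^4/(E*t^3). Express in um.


Step 1: Convert pressure to compatible units (E is in GPa, so P in GPa).
P = 6.0 kPa = 6.0e-6 GPa
Step 2: Compute numerator: 0.0138 * P * a^4.
a^4 = 244^4 = 3544535296
numerator = 0.0138 * 6.0e-6 * 3544535296 = 2.9349e+02
Step 3: Compute denominator: E * t^3 = 130 * 6^3 = 28080
Step 4: w0 = numerator / denominator = 2.9349e+02 / 28080 = 0.0105 um


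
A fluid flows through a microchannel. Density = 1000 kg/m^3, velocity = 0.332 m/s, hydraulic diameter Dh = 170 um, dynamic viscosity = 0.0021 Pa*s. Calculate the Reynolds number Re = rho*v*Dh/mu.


Step 1: Convert Dh to meters: Dh = 170e-6 m
Step 2: Re = rho * v * Dh / mu
Re = 1000 * 0.332 * 170e-6 / 0.0021
Re = 26.876


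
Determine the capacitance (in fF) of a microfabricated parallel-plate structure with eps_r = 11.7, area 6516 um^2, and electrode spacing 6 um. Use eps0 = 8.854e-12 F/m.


Step 1: Convert area to m^2: A = 6516e-12 m^2
Step 2: Convert gap to m: d = 6e-6 m
Step 3: C = eps0 * eps_r * A / d
C = 8.854e-12 * 11.7 * 6516e-12 / 6e-6
Step 4: Convert to fF (multiply by 1e15).
C = 112.5 fF


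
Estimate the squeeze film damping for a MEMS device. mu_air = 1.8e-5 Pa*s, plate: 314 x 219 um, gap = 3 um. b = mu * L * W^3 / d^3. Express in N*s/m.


Step 1: Convert to SI.
L = 314e-6 m, W = 219e-6 m, d = 3e-6 m
Step 2: W^3 = (219e-6)^3 = 1.05e-11 m^3
Step 3: d^3 = (3e-6)^3 = 2.70e-17 m^3
Step 4: b = 1.8e-5 * 314e-6 * 1.05e-11 / 2.70e-17
b = 2.20e-03 N*s/m


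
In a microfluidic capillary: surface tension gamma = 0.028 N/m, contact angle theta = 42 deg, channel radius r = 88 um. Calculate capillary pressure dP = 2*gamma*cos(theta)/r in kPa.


Step 1: cos(42 deg) = 0.7431
Step 2: Convert r to m: r = 88e-6 m
Step 3: dP = 2 * 0.028 * 0.7431 / 88e-6 = 472.9 Pa
Step 4: Convert Pa to kPa (divide by 1000).
dP = 0.47 kPa


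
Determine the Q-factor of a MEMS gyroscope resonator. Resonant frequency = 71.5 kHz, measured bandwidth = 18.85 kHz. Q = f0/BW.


Step 1: Q = f0 / bandwidth
Step 2: Q = 71.5 / 18.85
Q = 3.8


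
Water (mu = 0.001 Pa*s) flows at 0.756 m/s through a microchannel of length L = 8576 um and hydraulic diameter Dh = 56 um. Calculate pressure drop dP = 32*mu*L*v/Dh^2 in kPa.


Step 1: Convert to SI: L = 8576e-6 m, Dh = 56e-6 m
Step 2: dP = 32 * 0.001 * 8576e-6 * 0.756 / (56e-6)^2
Step 3: dP = 66157.71 Pa
Step 4: Convert to kPa: dP = 66.16 kPa


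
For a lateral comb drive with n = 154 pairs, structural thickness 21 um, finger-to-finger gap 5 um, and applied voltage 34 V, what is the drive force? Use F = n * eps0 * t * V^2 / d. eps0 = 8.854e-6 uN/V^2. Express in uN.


Step 1: Parameters: n=154, eps0=8.854e-6 uN/V^2, t=21 um, V=34 V, d=5 um
Step 2: V^2 = 1156
Step 3: F = 154 * 8.854e-6 * 21 * 1156 / 5
F = 6.62 uN


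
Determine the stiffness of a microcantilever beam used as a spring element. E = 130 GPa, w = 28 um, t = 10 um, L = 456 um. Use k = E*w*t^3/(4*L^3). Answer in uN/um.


Step 1: Convert E to consistent units (1 GPa = 1000 uN/um^2).
E = 130 GPa = 130000 uN/um^2
Step 2: Compute t^3 = 10^3 = 1000
Step 3: Compute L^3 = 456^3 = 94818816
Step 4: k = 130000 * 28 * 1000 / (4 * 94818816)
k = 9.5973 uN/um


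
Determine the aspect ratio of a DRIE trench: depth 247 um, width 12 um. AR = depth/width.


Step 1: AR = depth / width
Step 2: AR = 247 / 12
AR = 20.6


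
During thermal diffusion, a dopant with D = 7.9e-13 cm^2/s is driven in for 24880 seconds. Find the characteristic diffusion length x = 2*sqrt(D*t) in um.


Step 1: Compute D*t = 7.9e-13 * 24880 = 1.96552e-08 cm^2
Step 2: sqrt(D*t) = 1.40197e-04 cm
Step 3: x = 2 * 1.40197e-04 cm = 2.80394e-04 cm
Step 4: Convert to um (1 cm = 1e4 um): x = 2.804 um


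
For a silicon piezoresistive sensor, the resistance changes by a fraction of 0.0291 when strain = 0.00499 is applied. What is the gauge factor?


Step 1: Identify values.
dR/R = 0.0291, strain = 0.00499
Step 2: GF = (dR/R) / strain = 0.0291 / 0.00499
GF = 5.8


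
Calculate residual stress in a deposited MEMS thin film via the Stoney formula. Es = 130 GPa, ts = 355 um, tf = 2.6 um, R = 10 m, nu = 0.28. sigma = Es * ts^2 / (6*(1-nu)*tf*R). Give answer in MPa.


Step 1: Compute numerator: Es * ts^2 = 130 * 355^2 = 16383250 (GPa*um^2)
Step 2: Compute denominator (R in um): 6*(1-nu)*tf*R = 6*0.72*2.6*10e6 = 112320000.0 (um^2)
Step 3: sigma (GPa) = 16383250 / 112320000.0 = 1.45862e-01 GPa
Step 4: Convert to MPa (x1000): sigma = 145.9 MPa


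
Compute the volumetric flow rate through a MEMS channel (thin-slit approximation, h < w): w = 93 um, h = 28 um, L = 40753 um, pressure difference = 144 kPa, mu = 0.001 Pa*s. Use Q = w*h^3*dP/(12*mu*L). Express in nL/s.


Step 1: Convert all dimensions to SI (meters).
w = 93e-6 m, h = 28e-6 m, L = 40753e-6 m, dP = 144e3 Pa
Step 2: Q = w * h^3 * dP / (12 * mu * L)
Q = 93e-6 * (28e-6)^3 * 144e3 / (12 * 0.001 * 40753e-6) = 6.0114426e-10 m^3/s
Step 3: Convert Q from m^3/s to nL/s (1 m^3 = 1e12 nL, so multiply by 1e12).
Q = 601.144 nL/s


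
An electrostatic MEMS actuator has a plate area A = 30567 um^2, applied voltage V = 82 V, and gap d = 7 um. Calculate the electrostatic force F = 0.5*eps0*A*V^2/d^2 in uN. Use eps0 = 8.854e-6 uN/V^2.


Step 1: Identify parameters.
eps0 = 8.854e-6 uN/V^2, A = 30567 um^2, V = 82 V, d = 7 um
Step 2: Compute V^2 = 82^2 = 6724
Step 3: Compute d^2 = 7^2 = 49
Step 4: F = 0.5 * 8.854e-6 * 30567 * 6724 / 49
F = 18.569 uN


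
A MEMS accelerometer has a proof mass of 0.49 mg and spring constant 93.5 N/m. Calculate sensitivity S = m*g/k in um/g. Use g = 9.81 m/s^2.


Step 1: Convert mass: m = 0.49 mg = 4.90e-07 kg
Step 2: S = m * g / k = 4.90e-07 * 9.81 / 93.5
Step 3: S = 5.14e-08 m/g
Step 4: Convert to um/g: S = 0.051 um/g


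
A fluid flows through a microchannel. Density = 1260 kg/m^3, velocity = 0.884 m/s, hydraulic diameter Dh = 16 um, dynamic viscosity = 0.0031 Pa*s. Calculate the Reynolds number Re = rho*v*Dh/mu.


Step 1: Convert Dh to meters: Dh = 16e-6 m
Step 2: Re = rho * v * Dh / mu
Re = 1260 * 0.884 * 16e-6 / 0.0031
Re = 5.749


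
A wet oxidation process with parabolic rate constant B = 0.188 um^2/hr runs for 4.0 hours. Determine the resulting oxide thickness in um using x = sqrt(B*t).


Step 1: Compute B*t = 0.188 * 4.0 = 0.752
Step 2: x = sqrt(0.752)
x = 0.867 um


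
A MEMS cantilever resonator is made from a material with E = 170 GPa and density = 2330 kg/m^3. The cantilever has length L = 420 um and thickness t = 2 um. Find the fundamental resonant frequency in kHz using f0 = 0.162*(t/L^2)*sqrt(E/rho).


Step 1: Convert units to SI.
t_SI = 2e-6 m, L_SI = 420e-6 m
Step 2: Calculate sqrt(E/rho).
sqrt(170e9 / 2330) = 8541.74 m/s
Step 3: Compute f0.
f0 = 0.162 * 2e-6 / (420e-6)^2 * 8541.74 = 15688.9 Hz = 15.69 kHz


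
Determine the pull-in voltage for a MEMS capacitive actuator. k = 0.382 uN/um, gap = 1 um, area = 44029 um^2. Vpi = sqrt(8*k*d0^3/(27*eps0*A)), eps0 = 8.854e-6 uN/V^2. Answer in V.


Step 1: Compute numerator: 8 * k * d0^3 = 8 * 0.382 * 1^3 = 3.056
Step 2: Compute denominator: 27 * eps0 * A = 27 * 8.854e-6 * 44029 = 10.525485
Step 3: Vpi = sqrt(3.056 / 10.525485)
Vpi = 0.54 V


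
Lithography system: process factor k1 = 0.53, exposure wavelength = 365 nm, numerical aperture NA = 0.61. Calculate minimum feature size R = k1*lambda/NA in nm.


Step 1: Identify values: k1 = 0.53, lambda = 365 nm, NA = 0.61
Step 2: R = k1 * lambda / NA
R = 0.53 * 365 / 0.61
R = 317.1 nm


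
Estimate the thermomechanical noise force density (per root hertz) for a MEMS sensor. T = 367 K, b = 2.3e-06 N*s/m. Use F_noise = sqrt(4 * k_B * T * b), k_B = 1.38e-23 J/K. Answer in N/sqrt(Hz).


Step 1: Compute 4 * k_B * T * b
= 4 * 1.38e-23 * 367 * 2.3e-06
= 4.6594e-26 N^2/Hz
Step 2: F_noise = sqrt(4.6594e-26)
F_noise = 2.16e-13 N/sqrt(Hz)


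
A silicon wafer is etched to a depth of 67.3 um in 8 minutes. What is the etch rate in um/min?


Step 1: Etch rate = depth / time
Step 2: rate = 67.3 / 8
rate = 8.413 um/min


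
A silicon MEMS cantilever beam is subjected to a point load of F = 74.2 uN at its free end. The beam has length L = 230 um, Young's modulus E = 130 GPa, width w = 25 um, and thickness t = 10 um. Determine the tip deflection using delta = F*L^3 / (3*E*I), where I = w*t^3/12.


Step 1: Calculate the second moment of area.
I = w * t^3 / 12 = 25 * 10^3 / 12 = 2083.3333 um^4
Step 2: Convert E to consistent units (1 GPa = 1000 uN/um^2).
E = 130 GPa = 130000 uN/um^2
Step 3: Calculate tip deflection.
delta = F * L^3 / (3 * E * I)
delta = 74.2 * 230^3 / (3 * 130000 * 2083.3333)
delta = 1.1111 um


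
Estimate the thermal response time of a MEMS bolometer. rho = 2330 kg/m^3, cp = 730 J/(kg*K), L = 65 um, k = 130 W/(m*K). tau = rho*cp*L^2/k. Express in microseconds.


Step 1: Convert L to m: L = 65e-6 m
Step 2: L^2 = (65e-6)^2 = 4.225e-09 m^2
Step 3: tau = 2330 * 730 * 4.225e-09 / 130 = 5.527925e-05 s
Step 4: Convert to microseconds (multiply by 1e6).
tau = 55.279 us


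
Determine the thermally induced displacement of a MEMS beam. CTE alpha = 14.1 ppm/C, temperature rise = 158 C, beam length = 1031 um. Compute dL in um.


Step 1: Convert CTE: alpha = 14.1 ppm/C = 14.1e-6 /C
Step 2: dL = 14.1e-6 * 158 * 1031
dL = 2.2969 um


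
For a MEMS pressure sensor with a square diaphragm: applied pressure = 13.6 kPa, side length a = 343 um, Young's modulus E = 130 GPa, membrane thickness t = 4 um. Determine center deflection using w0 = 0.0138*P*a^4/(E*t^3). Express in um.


Step 1: Convert pressure to compatible units (E is in GPa, so P in GPa).
P = 13.6 kPa = 13.6e-6 GPa
Step 2: Compute numerator: 0.0138 * P * a^4.
a^4 = 343^4 = 13841287201
numerator = 0.0138 * 13.6e-6 * 13841287201 = 2.59773e+03
Step 3: Compute denominator: E * t^3 = 130 * 4^3 = 8320
Step 4: w0 = numerator / denominator = 2.59773e+03 / 8320 = 0.3122 um


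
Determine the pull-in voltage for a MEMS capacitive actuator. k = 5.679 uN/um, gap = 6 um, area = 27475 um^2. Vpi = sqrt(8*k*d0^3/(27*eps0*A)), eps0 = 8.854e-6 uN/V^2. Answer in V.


Step 1: Compute numerator: 8 * k * d0^3 = 8 * 5.679 * 6^3 = 9813.312
Step 2: Compute denominator: 27 * eps0 * A = 27 * 8.854e-6 * 27475 = 6.568119
Step 3: Vpi = sqrt(9813.312 / 6.568119)
Vpi = 38.65 V


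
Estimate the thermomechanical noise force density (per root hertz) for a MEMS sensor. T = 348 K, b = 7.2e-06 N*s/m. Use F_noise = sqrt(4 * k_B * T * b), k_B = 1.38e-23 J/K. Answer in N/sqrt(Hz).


Step 1: Compute 4 * k_B * T * b
= 4 * 1.38e-23 * 348 * 7.2e-06
= 1.3831e-25 N^2/Hz
Step 2: F_noise = sqrt(1.3831e-25)
F_noise = 3.72e-13 N/sqrt(Hz)


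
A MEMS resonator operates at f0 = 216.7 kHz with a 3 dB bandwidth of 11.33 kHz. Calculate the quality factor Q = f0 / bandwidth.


Step 1: Q = f0 / bandwidth
Step 2: Q = 216.7 / 11.33
Q = 19.1


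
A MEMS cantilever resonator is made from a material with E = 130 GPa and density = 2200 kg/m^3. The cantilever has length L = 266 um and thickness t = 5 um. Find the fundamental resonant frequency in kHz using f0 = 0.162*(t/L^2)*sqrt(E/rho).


Step 1: Convert units to SI.
t_SI = 5e-6 m, L_SI = 266e-6 m
Step 2: Calculate sqrt(E/rho).
sqrt(130e9 / 2200) = 7687.06 m/s
Step 3: Compute f0.
f0 = 0.162 * 5e-6 / (266e-6)^2 * 7687.06 = 87999.9 Hz = 88.0 kHz


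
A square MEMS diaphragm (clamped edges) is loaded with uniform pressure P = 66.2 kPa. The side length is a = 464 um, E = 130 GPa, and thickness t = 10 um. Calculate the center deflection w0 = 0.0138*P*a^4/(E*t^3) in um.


Step 1: Convert pressure to compatible units (E is in GPa, so P in GPa).
P = 66.2 kPa = 66.2e-6 GPa
Step 2: Compute numerator: 0.0138 * P * a^4.
a^4 = 464^4 = 46352367616
numerator = 0.0138 * 66.2e-6 * 46352367616 = 4.23457e+04
Step 3: Compute denominator: E * t^3 = 130 * 10^3 = 130000
Step 4: w0 = numerator / denominator = 4.23457e+04 / 130000 = 0.3257 um


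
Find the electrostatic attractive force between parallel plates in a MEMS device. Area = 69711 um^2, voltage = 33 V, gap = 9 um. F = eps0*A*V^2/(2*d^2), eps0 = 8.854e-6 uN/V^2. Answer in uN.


Step 1: Identify parameters.
eps0 = 8.854e-6 uN/V^2, A = 69711 um^2, V = 33 V, d = 9 um
Step 2: Compute V^2 = 33^2 = 1089
Step 3: Compute d^2 = 9^2 = 81
Step 4: F = 0.5 * 8.854e-6 * 69711 * 1089 / 81
F = 4.149 uN


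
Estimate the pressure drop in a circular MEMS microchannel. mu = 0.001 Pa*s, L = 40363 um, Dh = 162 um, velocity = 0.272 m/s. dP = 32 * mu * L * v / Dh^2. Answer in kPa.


Step 1: Convert to SI: L = 40363e-6 m, Dh = 162e-6 m
Step 2: dP = 32 * 0.001 * 40363e-6 * 0.272 / (162e-6)^2
Step 3: dP = 13386.66 Pa
Step 4: Convert to kPa: dP = 13.39 kPa


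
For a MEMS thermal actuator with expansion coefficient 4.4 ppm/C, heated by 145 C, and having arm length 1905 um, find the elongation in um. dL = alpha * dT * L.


Step 1: Convert CTE: alpha = 4.4 ppm/C = 4.4e-6 /C
Step 2: dL = 4.4e-6 * 145 * 1905
dL = 1.2154 um


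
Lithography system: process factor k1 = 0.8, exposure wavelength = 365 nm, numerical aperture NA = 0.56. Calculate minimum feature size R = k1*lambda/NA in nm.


Step 1: Identify values: k1 = 0.8, lambda = 365 nm, NA = 0.56
Step 2: R = k1 * lambda / NA
R = 0.8 * 365 / 0.56
R = 521.4 nm


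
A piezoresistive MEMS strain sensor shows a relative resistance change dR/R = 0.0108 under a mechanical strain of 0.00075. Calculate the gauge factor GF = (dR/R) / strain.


Step 1: Identify values.
dR/R = 0.0108, strain = 0.00075
Step 2: GF = (dR/R) / strain = 0.0108 / 0.00075
GF = 14.4


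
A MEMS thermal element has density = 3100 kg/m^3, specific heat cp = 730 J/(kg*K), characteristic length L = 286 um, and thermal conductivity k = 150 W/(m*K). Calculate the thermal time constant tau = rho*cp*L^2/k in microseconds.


Step 1: Convert L to m: L = 286e-6 m
Step 2: L^2 = (286e-6)^2 = 8.1796e-08 m^2
Step 3: tau = 3100 * 730 * 8.1796e-08 / 150 = 1.23402899e-03 s
Step 4: Convert to microseconds (multiply by 1e6).
tau = 1234.029 us


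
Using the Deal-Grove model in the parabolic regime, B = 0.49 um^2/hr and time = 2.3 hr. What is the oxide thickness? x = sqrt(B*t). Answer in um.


Step 1: Compute B*t = 0.49 * 2.3 = 1.127
Step 2: x = sqrt(1.127)
x = 1.062 um


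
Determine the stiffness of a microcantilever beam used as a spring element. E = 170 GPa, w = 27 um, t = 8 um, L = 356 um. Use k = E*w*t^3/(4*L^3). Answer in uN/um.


Step 1: Convert E to consistent units (1 GPa = 1000 uN/um^2).
E = 170 GPa = 170000 uN/um^2
Step 2: Compute t^3 = 8^3 = 512
Step 3: Compute L^3 = 356^3 = 45118016
Step 4: k = 170000 * 27 * 512 / (4 * 45118016)
k = 13.0218 uN/um


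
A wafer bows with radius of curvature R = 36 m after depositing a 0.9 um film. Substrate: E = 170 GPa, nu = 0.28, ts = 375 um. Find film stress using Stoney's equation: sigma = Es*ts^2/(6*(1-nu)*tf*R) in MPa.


Step 1: Compute numerator: Es * ts^2 = 170 * 375^2 = 23906250 (GPa*um^2)
Step 2: Compute denominator (R in um): 6*(1-nu)*tf*R = 6*0.72*0.9*36e6 = 139968000.0 (um^2)
Step 3: sigma (GPa) = 23906250 / 139968000.0 = 1.70798e-01 GPa
Step 4: Convert to MPa (x1000): sigma = 170.8 MPa


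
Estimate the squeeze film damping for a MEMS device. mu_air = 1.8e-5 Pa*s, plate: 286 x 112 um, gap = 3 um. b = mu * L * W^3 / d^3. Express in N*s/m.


Step 1: Convert to SI.
L = 286e-6 m, W = 112e-6 m, d = 3e-6 m
Step 2: W^3 = (112e-6)^3 = 1.40e-12 m^3
Step 3: d^3 = (3e-6)^3 = 2.70e-17 m^3
Step 4: b = 1.8e-5 * 286e-6 * 1.40e-12 / 2.70e-17
b = 2.68e-04 N*s/m


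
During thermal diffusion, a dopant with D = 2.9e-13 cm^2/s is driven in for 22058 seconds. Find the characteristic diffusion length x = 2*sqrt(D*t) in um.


Step 1: Compute D*t = 2.9e-13 * 22058 = 6.39682e-09 cm^2
Step 2: sqrt(D*t) = 7.998e-05 cm
Step 3: x = 2 * 7.998e-05 cm = 1.5996e-04 cm
Step 4: Convert to um (1 cm = 1e4 um): x = 1.6 um


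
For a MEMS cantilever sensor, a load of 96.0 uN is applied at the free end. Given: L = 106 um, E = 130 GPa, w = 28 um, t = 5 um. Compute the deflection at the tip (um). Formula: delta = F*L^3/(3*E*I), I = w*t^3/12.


Step 1: Calculate the second moment of area.
I = w * t^3 / 12 = 28 * 5^3 / 12 = 291.6667 um^4
Step 2: Convert E to consistent units (1 GPa = 1000 uN/um^2).
E = 130 GPa = 130000 uN/um^2
Step 3: Calculate tip deflection.
delta = F * L^3 / (3 * E * I)
delta = 96.0 * 106^3 / (3 * 130000 * 291.6667)
delta = 1.0052 um


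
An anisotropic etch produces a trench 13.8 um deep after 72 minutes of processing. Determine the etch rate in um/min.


Step 1: Etch rate = depth / time
Step 2: rate = 13.8 / 72
rate = 0.192 um/min


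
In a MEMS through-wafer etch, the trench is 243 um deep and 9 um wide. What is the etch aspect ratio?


Step 1: AR = depth / width
Step 2: AR = 243 / 9
AR = 27.0


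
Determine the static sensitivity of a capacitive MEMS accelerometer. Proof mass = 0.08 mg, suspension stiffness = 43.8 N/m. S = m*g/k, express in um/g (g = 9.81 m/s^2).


Step 1: Convert mass: m = 0.08 mg = 8.00e-08 kg
Step 2: S = m * g / k = 8.00e-08 * 9.81 / 43.8
Step 3: S = 1.79e-08 m/g
Step 4: Convert to um/g: S = 0.018 um/g


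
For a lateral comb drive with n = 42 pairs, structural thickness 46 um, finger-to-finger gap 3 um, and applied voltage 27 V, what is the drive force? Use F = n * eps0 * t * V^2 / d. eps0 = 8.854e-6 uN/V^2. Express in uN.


Step 1: Parameters: n=42, eps0=8.854e-6 uN/V^2, t=46 um, V=27 V, d=3 um
Step 2: V^2 = 729
Step 3: F = 42 * 8.854e-6 * 46 * 729 / 3
F = 4.157 uN


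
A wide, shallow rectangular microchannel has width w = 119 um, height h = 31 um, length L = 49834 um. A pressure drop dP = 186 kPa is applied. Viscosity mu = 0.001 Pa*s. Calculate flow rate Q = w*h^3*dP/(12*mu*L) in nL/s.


Step 1: Convert all dimensions to SI (meters).
w = 119e-6 m, h = 31e-6 m, L = 49834e-6 m, dP = 186e3 Pa
Step 2: Q = w * h^3 * dP / (12 * mu * L)
Q = 119e-6 * (31e-6)^3 * 186e3 / (12 * 0.001 * 49834e-6) = 1.10265079e-09 m^3/s
Step 3: Convert Q from m^3/s to nL/s (1 m^3 = 1e12 nL, so multiply by 1e12).
Q = 1102.651 nL/s


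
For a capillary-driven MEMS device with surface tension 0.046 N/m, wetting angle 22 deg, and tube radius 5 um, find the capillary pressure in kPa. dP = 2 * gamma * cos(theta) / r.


Step 1: cos(22 deg) = 0.9272
Step 2: Convert r to m: r = 5e-6 m
Step 3: dP = 2 * 0.046 * 0.9272 / 5e-6 = 17060.5 Pa
Step 4: Convert Pa to kPa (divide by 1000).
dP = 17.06 kPa


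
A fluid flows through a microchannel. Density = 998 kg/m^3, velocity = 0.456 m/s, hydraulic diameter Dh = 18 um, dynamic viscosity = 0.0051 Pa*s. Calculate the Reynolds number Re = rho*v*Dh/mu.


Step 1: Convert Dh to meters: Dh = 18e-6 m
Step 2: Re = rho * v * Dh / mu
Re = 998 * 0.456 * 18e-6 / 0.0051
Re = 1.606


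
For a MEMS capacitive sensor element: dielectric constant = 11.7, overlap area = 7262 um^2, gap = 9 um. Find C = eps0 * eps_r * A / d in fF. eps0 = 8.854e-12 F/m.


Step 1: Convert area to m^2: A = 7262e-12 m^2
Step 2: Convert gap to m: d = 9e-6 m
Step 3: C = eps0 * eps_r * A / d
C = 8.854e-12 * 11.7 * 7262e-12 / 9e-6
Step 4: Convert to fF (multiply by 1e15).
C = 83.59 fF


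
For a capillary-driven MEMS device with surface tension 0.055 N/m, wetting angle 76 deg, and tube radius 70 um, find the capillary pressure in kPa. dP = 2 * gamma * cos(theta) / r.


Step 1: cos(76 deg) = 0.2419
Step 2: Convert r to m: r = 70e-6 m
Step 3: dP = 2 * 0.055 * 0.2419 / 70e-6 = 380.1 Pa
Step 4: Convert Pa to kPa (divide by 1000).
dP = 0.38 kPa


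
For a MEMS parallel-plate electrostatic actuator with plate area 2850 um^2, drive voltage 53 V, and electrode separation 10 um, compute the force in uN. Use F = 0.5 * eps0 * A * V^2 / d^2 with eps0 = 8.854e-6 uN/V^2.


Step 1: Identify parameters.
eps0 = 8.854e-6 uN/V^2, A = 2850 um^2, V = 53 V, d = 10 um
Step 2: Compute V^2 = 53^2 = 2809
Step 3: Compute d^2 = 10^2 = 100
Step 4: F = 0.5 * 8.854e-6 * 2850 * 2809 / 100
F = 0.354 uN


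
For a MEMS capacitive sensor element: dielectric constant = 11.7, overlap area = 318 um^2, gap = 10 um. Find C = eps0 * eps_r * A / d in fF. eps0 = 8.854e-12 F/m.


Step 1: Convert area to m^2: A = 318e-12 m^2
Step 2: Convert gap to m: d = 10e-6 m
Step 3: C = eps0 * eps_r * A / d
C = 8.854e-12 * 11.7 * 318e-12 / 10e-6
Step 4: Convert to fF (multiply by 1e15).
C = 3.29 fF


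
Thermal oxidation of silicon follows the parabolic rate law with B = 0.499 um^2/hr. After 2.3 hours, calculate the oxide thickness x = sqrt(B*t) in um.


Step 1: Compute B*t = 0.499 * 2.3 = 1.1477
Step 2: x = sqrt(1.1477)
x = 1.071 um


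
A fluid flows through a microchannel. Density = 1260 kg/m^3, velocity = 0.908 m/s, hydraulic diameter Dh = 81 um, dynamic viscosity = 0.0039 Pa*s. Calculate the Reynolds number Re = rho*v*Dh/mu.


Step 1: Convert Dh to meters: Dh = 81e-6 m
Step 2: Re = rho * v * Dh / mu
Re = 1260 * 0.908 * 81e-6 / 0.0039
Re = 23.762


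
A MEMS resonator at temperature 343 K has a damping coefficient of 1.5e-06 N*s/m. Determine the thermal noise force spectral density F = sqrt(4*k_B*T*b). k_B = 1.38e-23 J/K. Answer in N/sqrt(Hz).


Step 1: Compute 4 * k_B * T * b
= 4 * 1.38e-23 * 343 * 1.5e-06
= 2.8400e-26 N^2/Hz
Step 2: F_noise = sqrt(2.8400e-26)
F_noise = 1.69e-13 N/sqrt(Hz)


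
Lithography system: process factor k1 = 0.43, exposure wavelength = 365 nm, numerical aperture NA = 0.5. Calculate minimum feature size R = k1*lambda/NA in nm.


Step 1: Identify values: k1 = 0.43, lambda = 365 nm, NA = 0.5
Step 2: R = k1 * lambda / NA
R = 0.43 * 365 / 0.5
R = 313.9 nm


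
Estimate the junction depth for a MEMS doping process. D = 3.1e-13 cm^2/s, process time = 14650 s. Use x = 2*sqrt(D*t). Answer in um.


Step 1: Compute D*t = 3.1e-13 * 14650 = 4.5415e-09 cm^2
Step 2: sqrt(D*t) = 6.73907e-05 cm
Step 3: x = 2 * 6.73907e-05 cm = 1.347814e-04 cm
Step 4: Convert to um (1 cm = 1e4 um): x = 1.348 um


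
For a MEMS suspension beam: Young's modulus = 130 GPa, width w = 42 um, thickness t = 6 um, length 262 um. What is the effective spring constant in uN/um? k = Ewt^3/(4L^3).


Step 1: Convert E to consistent units (1 GPa = 1000 uN/um^2).
E = 130 GPa = 130000 uN/um^2
Step 2: Compute t^3 = 6^3 = 216
Step 3: Compute L^3 = 262^3 = 17984728
Step 4: k = 130000 * 42 * 216 / (4 * 17984728)
k = 16.3939 uN/um


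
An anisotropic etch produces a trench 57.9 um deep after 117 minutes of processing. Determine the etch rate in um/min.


Step 1: Etch rate = depth / time
Step 2: rate = 57.9 / 117
rate = 0.495 um/min


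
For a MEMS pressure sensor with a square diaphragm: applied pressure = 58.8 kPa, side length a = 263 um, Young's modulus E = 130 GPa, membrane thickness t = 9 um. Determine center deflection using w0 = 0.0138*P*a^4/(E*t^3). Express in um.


Step 1: Convert pressure to compatible units (E is in GPa, so P in GPa).
P = 58.8 kPa = 58.8e-6 GPa
Step 2: Compute numerator: 0.0138 * P * a^4.
a^4 = 263^4 = 4784350561
numerator = 0.0138 * 58.8e-6 * 4784350561 = 3.882e+03
Step 3: Compute denominator: E * t^3 = 130 * 9^3 = 94770
Step 4: w0 = numerator / denominator = 3.882e+03 / 94770 = 0.041 um


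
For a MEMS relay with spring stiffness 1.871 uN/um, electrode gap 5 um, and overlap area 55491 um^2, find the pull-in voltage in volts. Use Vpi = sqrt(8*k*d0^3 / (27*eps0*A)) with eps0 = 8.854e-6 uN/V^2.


Step 1: Compute numerator: 8 * k * d0^3 = 8 * 1.871 * 5^3 = 1871.0
Step 2: Compute denominator: 27 * eps0 * A = 27 * 8.854e-6 * 55491 = 13.265567
Step 3: Vpi = sqrt(1871.0 / 13.265567)
Vpi = 11.88 V


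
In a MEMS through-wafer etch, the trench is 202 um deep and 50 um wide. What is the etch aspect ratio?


Step 1: AR = depth / width
Step 2: AR = 202 / 50
AR = 4.0


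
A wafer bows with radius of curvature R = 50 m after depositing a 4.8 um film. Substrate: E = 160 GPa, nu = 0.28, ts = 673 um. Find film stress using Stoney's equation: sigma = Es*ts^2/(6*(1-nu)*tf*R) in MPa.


Step 1: Compute numerator: Es * ts^2 = 160 * 673^2 = 72468640 (GPa*um^2)
Step 2: Compute denominator (R in um): 6*(1-nu)*tf*R = 6*0.72*4.8*50e6 = 1036800000.0 (um^2)
Step 3: sigma (GPa) = 72468640 / 1036800000.0 = 6.9896e-02 GPa
Step 4: Convert to MPa (x1000): sigma = 69.9 MPa


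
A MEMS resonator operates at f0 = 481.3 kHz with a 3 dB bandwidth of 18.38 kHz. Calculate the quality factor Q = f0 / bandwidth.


Step 1: Q = f0 / bandwidth
Step 2: Q = 481.3 / 18.38
Q = 26.2


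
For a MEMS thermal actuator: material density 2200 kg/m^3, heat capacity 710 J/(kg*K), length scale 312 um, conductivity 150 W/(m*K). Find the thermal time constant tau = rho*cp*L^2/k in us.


Step 1: Convert L to m: L = 312e-6 m
Step 2: L^2 = (312e-6)^2 = 9.7344e-08 m^2
Step 3: tau = 2200 * 710 * 9.7344e-08 / 150 = 1.01367552e-03 s
Step 4: Convert to microseconds (multiply by 1e6).
tau = 1013.676 us


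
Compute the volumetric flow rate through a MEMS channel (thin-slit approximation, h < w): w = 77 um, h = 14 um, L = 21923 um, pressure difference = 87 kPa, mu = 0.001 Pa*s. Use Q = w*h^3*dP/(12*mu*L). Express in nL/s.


Step 1: Convert all dimensions to SI (meters).
w = 77e-6 m, h = 14e-6 m, L = 21923e-6 m, dP = 87e3 Pa
Step 2: Q = w * h^3 * dP / (12 * mu * L)
Q = 77e-6 * (14e-6)^3 * 87e3 / (12 * 0.001 * 21923e-6) = 6.987356e-11 m^3/s
Step 3: Convert Q from m^3/s to nL/s (1 m^3 = 1e12 nL, so multiply by 1e12).
Q = 69.874 nL/s


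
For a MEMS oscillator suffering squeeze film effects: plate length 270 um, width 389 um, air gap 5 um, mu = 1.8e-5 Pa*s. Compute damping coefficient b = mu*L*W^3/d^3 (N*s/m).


Step 1: Convert to SI.
L = 270e-6 m, W = 389e-6 m, d = 5e-6 m
Step 2: W^3 = (389e-6)^3 = 5.89e-11 m^3
Step 3: d^3 = (5e-6)^3 = 1.25e-16 m^3
Step 4: b = 1.8e-5 * 270e-6 * 5.89e-11 / 1.25e-16
b = 2.29e-03 N*s/m


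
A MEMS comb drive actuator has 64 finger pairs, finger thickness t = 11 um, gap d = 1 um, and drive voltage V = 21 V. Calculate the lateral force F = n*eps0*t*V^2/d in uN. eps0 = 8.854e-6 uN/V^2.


Step 1: Parameters: n=64, eps0=8.854e-6 uN/V^2, t=11 um, V=21 V, d=1 um
Step 2: V^2 = 441
Step 3: F = 64 * 8.854e-6 * 11 * 441 / 1
F = 2.749 uN


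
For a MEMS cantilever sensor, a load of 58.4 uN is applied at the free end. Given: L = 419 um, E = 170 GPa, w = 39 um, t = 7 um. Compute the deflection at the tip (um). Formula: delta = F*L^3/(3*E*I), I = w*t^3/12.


Step 1: Calculate the second moment of area.
I = w * t^3 / 12 = 39 * 7^3 / 12 = 1114.75 um^4
Step 2: Convert E to consistent units (1 GPa = 1000 uN/um^2).
E = 170 GPa = 170000 uN/um^2
Step 3: Calculate tip deflection.
delta = F * L^3 / (3 * E * I)
delta = 58.4 * 419^3 / (3 * 170000 * 1114.75)
delta = 7.5563 um


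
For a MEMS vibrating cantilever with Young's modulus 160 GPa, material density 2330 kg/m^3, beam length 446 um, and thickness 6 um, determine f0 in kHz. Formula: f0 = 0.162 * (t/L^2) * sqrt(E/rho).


Step 1: Convert units to SI.
t_SI = 6e-6 m, L_SI = 446e-6 m
Step 2: Calculate sqrt(E/rho).
sqrt(160e9 / 2330) = 8286.71 m/s
Step 3: Compute f0.
f0 = 0.162 * 6e-6 / (446e-6)^2 * 8286.71 = 40492.9 Hz = 40.49 kHz


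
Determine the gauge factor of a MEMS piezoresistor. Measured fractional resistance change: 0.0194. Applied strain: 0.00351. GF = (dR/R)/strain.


Step 1: Identify values.
dR/R = 0.0194, strain = 0.00351
Step 2: GF = (dR/R) / strain = 0.0194 / 0.00351
GF = 5.5


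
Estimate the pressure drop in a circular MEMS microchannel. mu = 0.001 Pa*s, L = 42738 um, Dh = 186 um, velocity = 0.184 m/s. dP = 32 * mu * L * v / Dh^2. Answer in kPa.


Step 1: Convert to SI: L = 42738e-6 m, Dh = 186e-6 m
Step 2: dP = 32 * 0.001 * 42738e-6 * 0.184 / (186e-6)^2
Step 3: dP = 7273.71 Pa
Step 4: Convert to kPa: dP = 7.27 kPa


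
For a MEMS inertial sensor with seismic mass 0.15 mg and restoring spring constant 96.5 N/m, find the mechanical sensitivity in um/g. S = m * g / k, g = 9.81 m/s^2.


Step 1: Convert mass: m = 0.15 mg = 1.50e-07 kg
Step 2: S = m * g / k = 1.50e-07 * 9.81 / 96.5
Step 3: S = 1.52e-08 m/g
Step 4: Convert to um/g: S = 0.015 um/g


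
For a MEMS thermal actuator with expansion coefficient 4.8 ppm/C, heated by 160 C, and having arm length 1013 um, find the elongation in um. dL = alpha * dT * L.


Step 1: Convert CTE: alpha = 4.8 ppm/C = 4.8e-6 /C
Step 2: dL = 4.8e-6 * 160 * 1013
dL = 0.778 um
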